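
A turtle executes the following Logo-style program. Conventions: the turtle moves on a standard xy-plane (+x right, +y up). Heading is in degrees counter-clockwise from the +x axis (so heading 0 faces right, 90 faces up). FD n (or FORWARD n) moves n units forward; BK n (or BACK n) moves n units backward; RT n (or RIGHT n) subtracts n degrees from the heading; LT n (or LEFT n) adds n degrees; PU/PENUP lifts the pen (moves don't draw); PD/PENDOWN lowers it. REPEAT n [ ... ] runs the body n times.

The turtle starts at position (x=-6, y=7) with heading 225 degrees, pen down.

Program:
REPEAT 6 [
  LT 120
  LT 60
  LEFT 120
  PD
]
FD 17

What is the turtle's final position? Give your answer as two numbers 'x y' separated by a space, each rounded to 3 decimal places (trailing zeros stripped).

Answer: -18.021 -5.021

Derivation:
Executing turtle program step by step:
Start: pos=(-6,7), heading=225, pen down
REPEAT 6 [
  -- iteration 1/6 --
  LT 120: heading 225 -> 345
  LT 60: heading 345 -> 45
  LT 120: heading 45 -> 165
  PD: pen down
  -- iteration 2/6 --
  LT 120: heading 165 -> 285
  LT 60: heading 285 -> 345
  LT 120: heading 345 -> 105
  PD: pen down
  -- iteration 3/6 --
  LT 120: heading 105 -> 225
  LT 60: heading 225 -> 285
  LT 120: heading 285 -> 45
  PD: pen down
  -- iteration 4/6 --
  LT 120: heading 45 -> 165
  LT 60: heading 165 -> 225
  LT 120: heading 225 -> 345
  PD: pen down
  -- iteration 5/6 --
  LT 120: heading 345 -> 105
  LT 60: heading 105 -> 165
  LT 120: heading 165 -> 285
  PD: pen down
  -- iteration 6/6 --
  LT 120: heading 285 -> 45
  LT 60: heading 45 -> 105
  LT 120: heading 105 -> 225
  PD: pen down
]
FD 17: (-6,7) -> (-18.021,-5.021) [heading=225, draw]
Final: pos=(-18.021,-5.021), heading=225, 1 segment(s) drawn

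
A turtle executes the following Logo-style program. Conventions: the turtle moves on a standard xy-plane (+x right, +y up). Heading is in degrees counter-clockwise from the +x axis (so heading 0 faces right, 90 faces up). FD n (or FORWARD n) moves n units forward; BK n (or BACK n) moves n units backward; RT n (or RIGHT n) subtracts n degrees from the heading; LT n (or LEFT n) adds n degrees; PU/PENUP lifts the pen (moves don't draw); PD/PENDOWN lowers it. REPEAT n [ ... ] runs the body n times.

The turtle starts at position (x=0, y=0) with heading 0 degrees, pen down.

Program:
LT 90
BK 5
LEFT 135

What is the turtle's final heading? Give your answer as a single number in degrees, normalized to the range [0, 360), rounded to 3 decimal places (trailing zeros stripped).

Executing turtle program step by step:
Start: pos=(0,0), heading=0, pen down
LT 90: heading 0 -> 90
BK 5: (0,0) -> (0,-5) [heading=90, draw]
LT 135: heading 90 -> 225
Final: pos=(0,-5), heading=225, 1 segment(s) drawn

Answer: 225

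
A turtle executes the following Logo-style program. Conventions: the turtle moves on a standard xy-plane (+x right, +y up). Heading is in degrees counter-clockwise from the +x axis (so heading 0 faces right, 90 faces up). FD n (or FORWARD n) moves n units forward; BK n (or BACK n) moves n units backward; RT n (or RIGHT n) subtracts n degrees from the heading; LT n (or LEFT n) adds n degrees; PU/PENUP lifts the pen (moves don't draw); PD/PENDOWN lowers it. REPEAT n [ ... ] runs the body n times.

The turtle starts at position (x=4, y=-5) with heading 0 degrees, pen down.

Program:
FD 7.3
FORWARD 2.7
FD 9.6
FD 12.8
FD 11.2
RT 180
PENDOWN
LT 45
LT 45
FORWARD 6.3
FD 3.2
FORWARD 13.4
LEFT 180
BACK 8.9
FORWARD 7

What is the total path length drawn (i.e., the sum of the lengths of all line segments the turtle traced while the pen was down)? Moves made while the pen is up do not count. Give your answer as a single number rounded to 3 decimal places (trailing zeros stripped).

Executing turtle program step by step:
Start: pos=(4,-5), heading=0, pen down
FD 7.3: (4,-5) -> (11.3,-5) [heading=0, draw]
FD 2.7: (11.3,-5) -> (14,-5) [heading=0, draw]
FD 9.6: (14,-5) -> (23.6,-5) [heading=0, draw]
FD 12.8: (23.6,-5) -> (36.4,-5) [heading=0, draw]
FD 11.2: (36.4,-5) -> (47.6,-5) [heading=0, draw]
RT 180: heading 0 -> 180
PD: pen down
LT 45: heading 180 -> 225
LT 45: heading 225 -> 270
FD 6.3: (47.6,-5) -> (47.6,-11.3) [heading=270, draw]
FD 3.2: (47.6,-11.3) -> (47.6,-14.5) [heading=270, draw]
FD 13.4: (47.6,-14.5) -> (47.6,-27.9) [heading=270, draw]
LT 180: heading 270 -> 90
BK 8.9: (47.6,-27.9) -> (47.6,-36.8) [heading=90, draw]
FD 7: (47.6,-36.8) -> (47.6,-29.8) [heading=90, draw]
Final: pos=(47.6,-29.8), heading=90, 10 segment(s) drawn

Segment lengths:
  seg 1: (4,-5) -> (11.3,-5), length = 7.3
  seg 2: (11.3,-5) -> (14,-5), length = 2.7
  seg 3: (14,-5) -> (23.6,-5), length = 9.6
  seg 4: (23.6,-5) -> (36.4,-5), length = 12.8
  seg 5: (36.4,-5) -> (47.6,-5), length = 11.2
  seg 6: (47.6,-5) -> (47.6,-11.3), length = 6.3
  seg 7: (47.6,-11.3) -> (47.6,-14.5), length = 3.2
  seg 8: (47.6,-14.5) -> (47.6,-27.9), length = 13.4
  seg 9: (47.6,-27.9) -> (47.6,-36.8), length = 8.9
  seg 10: (47.6,-36.8) -> (47.6,-29.8), length = 7
Total = 82.4

Answer: 82.4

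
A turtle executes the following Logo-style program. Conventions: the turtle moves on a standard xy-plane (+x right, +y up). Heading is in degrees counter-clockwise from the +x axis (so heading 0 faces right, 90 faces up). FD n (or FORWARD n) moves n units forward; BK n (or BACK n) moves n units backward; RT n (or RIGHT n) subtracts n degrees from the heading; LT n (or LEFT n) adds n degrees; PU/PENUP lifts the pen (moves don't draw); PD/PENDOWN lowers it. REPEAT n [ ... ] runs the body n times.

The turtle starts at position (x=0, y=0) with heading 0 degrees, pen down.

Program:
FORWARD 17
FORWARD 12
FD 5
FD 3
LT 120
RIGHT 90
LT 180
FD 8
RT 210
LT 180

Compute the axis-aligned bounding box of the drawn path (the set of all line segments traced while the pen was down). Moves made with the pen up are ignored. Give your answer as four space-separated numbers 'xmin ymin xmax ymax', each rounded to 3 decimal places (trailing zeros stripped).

Executing turtle program step by step:
Start: pos=(0,0), heading=0, pen down
FD 17: (0,0) -> (17,0) [heading=0, draw]
FD 12: (17,0) -> (29,0) [heading=0, draw]
FD 5: (29,0) -> (34,0) [heading=0, draw]
FD 3: (34,0) -> (37,0) [heading=0, draw]
LT 120: heading 0 -> 120
RT 90: heading 120 -> 30
LT 180: heading 30 -> 210
FD 8: (37,0) -> (30.072,-4) [heading=210, draw]
RT 210: heading 210 -> 0
LT 180: heading 0 -> 180
Final: pos=(30.072,-4), heading=180, 5 segment(s) drawn

Segment endpoints: x in {0, 17, 29, 30.072, 34, 37}, y in {-4, 0}
xmin=0, ymin=-4, xmax=37, ymax=0

Answer: 0 -4 37 0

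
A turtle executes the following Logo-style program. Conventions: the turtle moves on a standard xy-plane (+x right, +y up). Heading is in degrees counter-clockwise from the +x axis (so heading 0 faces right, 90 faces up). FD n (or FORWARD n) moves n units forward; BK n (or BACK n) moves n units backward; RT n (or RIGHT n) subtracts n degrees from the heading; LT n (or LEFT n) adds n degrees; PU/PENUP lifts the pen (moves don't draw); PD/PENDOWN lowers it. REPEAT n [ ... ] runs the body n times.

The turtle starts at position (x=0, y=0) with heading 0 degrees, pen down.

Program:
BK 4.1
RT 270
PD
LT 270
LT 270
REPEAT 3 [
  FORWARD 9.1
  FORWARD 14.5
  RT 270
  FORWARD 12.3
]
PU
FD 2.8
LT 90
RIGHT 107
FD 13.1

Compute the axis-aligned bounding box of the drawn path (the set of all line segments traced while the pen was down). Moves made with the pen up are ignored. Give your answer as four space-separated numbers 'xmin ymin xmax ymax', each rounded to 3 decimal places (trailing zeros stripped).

Executing turtle program step by step:
Start: pos=(0,0), heading=0, pen down
BK 4.1: (0,0) -> (-4.1,0) [heading=0, draw]
RT 270: heading 0 -> 90
PD: pen down
LT 270: heading 90 -> 0
LT 270: heading 0 -> 270
REPEAT 3 [
  -- iteration 1/3 --
  FD 9.1: (-4.1,0) -> (-4.1,-9.1) [heading=270, draw]
  FD 14.5: (-4.1,-9.1) -> (-4.1,-23.6) [heading=270, draw]
  RT 270: heading 270 -> 0
  FD 12.3: (-4.1,-23.6) -> (8.2,-23.6) [heading=0, draw]
  -- iteration 2/3 --
  FD 9.1: (8.2,-23.6) -> (17.3,-23.6) [heading=0, draw]
  FD 14.5: (17.3,-23.6) -> (31.8,-23.6) [heading=0, draw]
  RT 270: heading 0 -> 90
  FD 12.3: (31.8,-23.6) -> (31.8,-11.3) [heading=90, draw]
  -- iteration 3/3 --
  FD 9.1: (31.8,-11.3) -> (31.8,-2.2) [heading=90, draw]
  FD 14.5: (31.8,-2.2) -> (31.8,12.3) [heading=90, draw]
  RT 270: heading 90 -> 180
  FD 12.3: (31.8,12.3) -> (19.5,12.3) [heading=180, draw]
]
PU: pen up
FD 2.8: (19.5,12.3) -> (16.7,12.3) [heading=180, move]
LT 90: heading 180 -> 270
RT 107: heading 270 -> 163
FD 13.1: (16.7,12.3) -> (4.172,16.13) [heading=163, move]
Final: pos=(4.172,16.13), heading=163, 10 segment(s) drawn

Segment endpoints: x in {-4.1, -4.1, -4.1, 0, 8.2, 17.3, 19.5, 31.8, 31.8, 31.8}, y in {-23.6, -11.3, -9.1, -2.2, 0, 12.3, 12.3}
xmin=-4.1, ymin=-23.6, xmax=31.8, ymax=12.3

Answer: -4.1 -23.6 31.8 12.3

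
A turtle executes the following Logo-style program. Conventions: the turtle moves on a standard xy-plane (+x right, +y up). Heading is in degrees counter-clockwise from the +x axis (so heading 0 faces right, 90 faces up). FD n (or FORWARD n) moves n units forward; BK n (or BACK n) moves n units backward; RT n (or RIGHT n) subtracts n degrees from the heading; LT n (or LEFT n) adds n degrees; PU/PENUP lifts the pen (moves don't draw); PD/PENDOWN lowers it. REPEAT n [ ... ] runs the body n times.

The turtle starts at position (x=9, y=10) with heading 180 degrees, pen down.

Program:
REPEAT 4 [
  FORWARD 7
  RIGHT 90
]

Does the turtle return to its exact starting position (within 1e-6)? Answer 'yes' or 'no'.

Answer: yes

Derivation:
Executing turtle program step by step:
Start: pos=(9,10), heading=180, pen down
REPEAT 4 [
  -- iteration 1/4 --
  FD 7: (9,10) -> (2,10) [heading=180, draw]
  RT 90: heading 180 -> 90
  -- iteration 2/4 --
  FD 7: (2,10) -> (2,17) [heading=90, draw]
  RT 90: heading 90 -> 0
  -- iteration 3/4 --
  FD 7: (2,17) -> (9,17) [heading=0, draw]
  RT 90: heading 0 -> 270
  -- iteration 4/4 --
  FD 7: (9,17) -> (9,10) [heading=270, draw]
  RT 90: heading 270 -> 180
]
Final: pos=(9,10), heading=180, 4 segment(s) drawn

Start position: (9, 10)
Final position: (9, 10)
Distance = 0; < 1e-6 -> CLOSED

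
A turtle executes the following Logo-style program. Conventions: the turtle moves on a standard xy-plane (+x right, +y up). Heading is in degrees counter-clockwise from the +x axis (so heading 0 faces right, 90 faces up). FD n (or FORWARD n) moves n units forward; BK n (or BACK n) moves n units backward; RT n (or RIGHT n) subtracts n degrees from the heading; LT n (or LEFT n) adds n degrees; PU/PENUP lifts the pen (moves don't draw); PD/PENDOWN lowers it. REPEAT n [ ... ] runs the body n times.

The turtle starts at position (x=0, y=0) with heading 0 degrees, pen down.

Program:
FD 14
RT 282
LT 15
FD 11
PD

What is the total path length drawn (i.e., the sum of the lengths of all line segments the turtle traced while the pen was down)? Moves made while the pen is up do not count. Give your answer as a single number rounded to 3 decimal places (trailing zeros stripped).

Answer: 25

Derivation:
Executing turtle program step by step:
Start: pos=(0,0), heading=0, pen down
FD 14: (0,0) -> (14,0) [heading=0, draw]
RT 282: heading 0 -> 78
LT 15: heading 78 -> 93
FD 11: (14,0) -> (13.424,10.985) [heading=93, draw]
PD: pen down
Final: pos=(13.424,10.985), heading=93, 2 segment(s) drawn

Segment lengths:
  seg 1: (0,0) -> (14,0), length = 14
  seg 2: (14,0) -> (13.424,10.985), length = 11
Total = 25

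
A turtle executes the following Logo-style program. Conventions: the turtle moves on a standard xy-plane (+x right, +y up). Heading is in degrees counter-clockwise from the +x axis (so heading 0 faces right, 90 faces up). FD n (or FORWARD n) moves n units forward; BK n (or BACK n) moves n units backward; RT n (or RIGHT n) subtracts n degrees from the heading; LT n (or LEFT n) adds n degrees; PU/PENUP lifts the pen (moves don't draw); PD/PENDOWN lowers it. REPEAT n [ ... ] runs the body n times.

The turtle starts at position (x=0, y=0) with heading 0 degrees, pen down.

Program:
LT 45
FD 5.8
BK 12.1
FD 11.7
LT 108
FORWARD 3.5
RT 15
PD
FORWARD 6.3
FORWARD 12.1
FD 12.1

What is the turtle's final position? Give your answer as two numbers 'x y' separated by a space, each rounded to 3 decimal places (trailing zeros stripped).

Executing turtle program step by step:
Start: pos=(0,0), heading=0, pen down
LT 45: heading 0 -> 45
FD 5.8: (0,0) -> (4.101,4.101) [heading=45, draw]
BK 12.1: (4.101,4.101) -> (-4.455,-4.455) [heading=45, draw]
FD 11.7: (-4.455,-4.455) -> (3.818,3.818) [heading=45, draw]
LT 108: heading 45 -> 153
FD 3.5: (3.818,3.818) -> (0.7,5.407) [heading=153, draw]
RT 15: heading 153 -> 138
PD: pen down
FD 6.3: (0.7,5.407) -> (-3.982,9.623) [heading=138, draw]
FD 12.1: (-3.982,9.623) -> (-12.974,17.719) [heading=138, draw]
FD 12.1: (-12.974,17.719) -> (-21.966,25.816) [heading=138, draw]
Final: pos=(-21.966,25.816), heading=138, 7 segment(s) drawn

Answer: -21.966 25.816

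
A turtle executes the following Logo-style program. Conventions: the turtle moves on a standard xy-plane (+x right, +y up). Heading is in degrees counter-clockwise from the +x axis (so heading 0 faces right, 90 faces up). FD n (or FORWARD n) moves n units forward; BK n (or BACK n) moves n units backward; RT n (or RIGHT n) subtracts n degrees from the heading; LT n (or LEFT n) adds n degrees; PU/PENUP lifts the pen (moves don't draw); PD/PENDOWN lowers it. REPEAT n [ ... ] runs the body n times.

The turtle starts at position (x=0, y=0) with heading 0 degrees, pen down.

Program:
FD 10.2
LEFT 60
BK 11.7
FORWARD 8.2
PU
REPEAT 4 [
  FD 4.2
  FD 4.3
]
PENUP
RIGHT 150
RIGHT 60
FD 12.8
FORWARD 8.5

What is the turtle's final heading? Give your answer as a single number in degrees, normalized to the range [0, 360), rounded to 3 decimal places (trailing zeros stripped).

Answer: 210

Derivation:
Executing turtle program step by step:
Start: pos=(0,0), heading=0, pen down
FD 10.2: (0,0) -> (10.2,0) [heading=0, draw]
LT 60: heading 0 -> 60
BK 11.7: (10.2,0) -> (4.35,-10.132) [heading=60, draw]
FD 8.2: (4.35,-10.132) -> (8.45,-3.031) [heading=60, draw]
PU: pen up
REPEAT 4 [
  -- iteration 1/4 --
  FD 4.2: (8.45,-3.031) -> (10.55,0.606) [heading=60, move]
  FD 4.3: (10.55,0.606) -> (12.7,4.33) [heading=60, move]
  -- iteration 2/4 --
  FD 4.2: (12.7,4.33) -> (14.8,7.967) [heading=60, move]
  FD 4.3: (14.8,7.967) -> (16.95,11.691) [heading=60, move]
  -- iteration 3/4 --
  FD 4.2: (16.95,11.691) -> (19.05,15.329) [heading=60, move]
  FD 4.3: (19.05,15.329) -> (21.2,19.053) [heading=60, move]
  -- iteration 4/4 --
  FD 4.2: (21.2,19.053) -> (23.3,22.69) [heading=60, move]
  FD 4.3: (23.3,22.69) -> (25.45,26.414) [heading=60, move]
]
PU: pen up
RT 150: heading 60 -> 270
RT 60: heading 270 -> 210
FD 12.8: (25.45,26.414) -> (14.365,20.014) [heading=210, move]
FD 8.5: (14.365,20.014) -> (7.004,15.764) [heading=210, move]
Final: pos=(7.004,15.764), heading=210, 3 segment(s) drawn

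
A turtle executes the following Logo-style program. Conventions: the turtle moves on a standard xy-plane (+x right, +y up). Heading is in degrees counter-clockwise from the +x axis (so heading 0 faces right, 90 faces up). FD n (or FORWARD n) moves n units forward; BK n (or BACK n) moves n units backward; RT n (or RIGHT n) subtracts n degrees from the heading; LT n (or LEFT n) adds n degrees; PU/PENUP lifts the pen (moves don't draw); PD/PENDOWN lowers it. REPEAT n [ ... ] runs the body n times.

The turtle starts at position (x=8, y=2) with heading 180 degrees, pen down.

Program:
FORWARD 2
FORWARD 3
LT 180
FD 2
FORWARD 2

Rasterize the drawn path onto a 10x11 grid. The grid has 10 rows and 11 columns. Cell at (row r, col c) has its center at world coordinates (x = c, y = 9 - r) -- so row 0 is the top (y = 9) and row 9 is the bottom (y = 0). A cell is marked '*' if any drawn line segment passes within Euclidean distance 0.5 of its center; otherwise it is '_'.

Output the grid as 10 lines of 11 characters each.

Answer: ___________
___________
___________
___________
___________
___________
___________
___******__
___________
___________

Derivation:
Segment 0: (8,2) -> (6,2)
Segment 1: (6,2) -> (3,2)
Segment 2: (3,2) -> (5,2)
Segment 3: (5,2) -> (7,2)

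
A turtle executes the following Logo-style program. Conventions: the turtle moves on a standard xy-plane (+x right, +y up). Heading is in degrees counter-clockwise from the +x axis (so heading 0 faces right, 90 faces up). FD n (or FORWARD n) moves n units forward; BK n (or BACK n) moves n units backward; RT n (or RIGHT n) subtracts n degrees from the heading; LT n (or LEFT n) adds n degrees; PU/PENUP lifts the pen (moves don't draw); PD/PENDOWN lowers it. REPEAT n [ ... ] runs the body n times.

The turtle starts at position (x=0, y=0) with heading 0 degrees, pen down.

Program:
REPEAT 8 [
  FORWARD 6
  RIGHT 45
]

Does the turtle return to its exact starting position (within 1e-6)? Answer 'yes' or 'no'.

Answer: yes

Derivation:
Executing turtle program step by step:
Start: pos=(0,0), heading=0, pen down
REPEAT 8 [
  -- iteration 1/8 --
  FD 6: (0,0) -> (6,0) [heading=0, draw]
  RT 45: heading 0 -> 315
  -- iteration 2/8 --
  FD 6: (6,0) -> (10.243,-4.243) [heading=315, draw]
  RT 45: heading 315 -> 270
  -- iteration 3/8 --
  FD 6: (10.243,-4.243) -> (10.243,-10.243) [heading=270, draw]
  RT 45: heading 270 -> 225
  -- iteration 4/8 --
  FD 6: (10.243,-10.243) -> (6,-14.485) [heading=225, draw]
  RT 45: heading 225 -> 180
  -- iteration 5/8 --
  FD 6: (6,-14.485) -> (0,-14.485) [heading=180, draw]
  RT 45: heading 180 -> 135
  -- iteration 6/8 --
  FD 6: (0,-14.485) -> (-4.243,-10.243) [heading=135, draw]
  RT 45: heading 135 -> 90
  -- iteration 7/8 --
  FD 6: (-4.243,-10.243) -> (-4.243,-4.243) [heading=90, draw]
  RT 45: heading 90 -> 45
  -- iteration 8/8 --
  FD 6: (-4.243,-4.243) -> (0,0) [heading=45, draw]
  RT 45: heading 45 -> 0
]
Final: pos=(0,0), heading=0, 8 segment(s) drawn

Start position: (0, 0)
Final position: (0, 0)
Distance = 0; < 1e-6 -> CLOSED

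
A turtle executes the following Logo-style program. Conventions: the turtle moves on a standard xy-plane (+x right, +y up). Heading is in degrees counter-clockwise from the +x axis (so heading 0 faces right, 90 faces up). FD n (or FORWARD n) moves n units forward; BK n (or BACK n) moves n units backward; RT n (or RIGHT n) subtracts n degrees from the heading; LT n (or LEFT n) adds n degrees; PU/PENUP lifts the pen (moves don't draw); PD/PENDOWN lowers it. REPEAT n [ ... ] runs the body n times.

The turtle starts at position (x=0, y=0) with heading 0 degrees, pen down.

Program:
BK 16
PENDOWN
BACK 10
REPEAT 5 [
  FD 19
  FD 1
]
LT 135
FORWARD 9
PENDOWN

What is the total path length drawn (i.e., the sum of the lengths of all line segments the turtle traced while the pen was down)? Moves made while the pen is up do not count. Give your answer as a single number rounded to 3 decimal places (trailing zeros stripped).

Executing turtle program step by step:
Start: pos=(0,0), heading=0, pen down
BK 16: (0,0) -> (-16,0) [heading=0, draw]
PD: pen down
BK 10: (-16,0) -> (-26,0) [heading=0, draw]
REPEAT 5 [
  -- iteration 1/5 --
  FD 19: (-26,0) -> (-7,0) [heading=0, draw]
  FD 1: (-7,0) -> (-6,0) [heading=0, draw]
  -- iteration 2/5 --
  FD 19: (-6,0) -> (13,0) [heading=0, draw]
  FD 1: (13,0) -> (14,0) [heading=0, draw]
  -- iteration 3/5 --
  FD 19: (14,0) -> (33,0) [heading=0, draw]
  FD 1: (33,0) -> (34,0) [heading=0, draw]
  -- iteration 4/5 --
  FD 19: (34,0) -> (53,0) [heading=0, draw]
  FD 1: (53,0) -> (54,0) [heading=0, draw]
  -- iteration 5/5 --
  FD 19: (54,0) -> (73,0) [heading=0, draw]
  FD 1: (73,0) -> (74,0) [heading=0, draw]
]
LT 135: heading 0 -> 135
FD 9: (74,0) -> (67.636,6.364) [heading=135, draw]
PD: pen down
Final: pos=(67.636,6.364), heading=135, 13 segment(s) drawn

Segment lengths:
  seg 1: (0,0) -> (-16,0), length = 16
  seg 2: (-16,0) -> (-26,0), length = 10
  seg 3: (-26,0) -> (-7,0), length = 19
  seg 4: (-7,0) -> (-6,0), length = 1
  seg 5: (-6,0) -> (13,0), length = 19
  seg 6: (13,0) -> (14,0), length = 1
  seg 7: (14,0) -> (33,0), length = 19
  seg 8: (33,0) -> (34,0), length = 1
  seg 9: (34,0) -> (53,0), length = 19
  seg 10: (53,0) -> (54,0), length = 1
  seg 11: (54,0) -> (73,0), length = 19
  seg 12: (73,0) -> (74,0), length = 1
  seg 13: (74,0) -> (67.636,6.364), length = 9
Total = 135

Answer: 135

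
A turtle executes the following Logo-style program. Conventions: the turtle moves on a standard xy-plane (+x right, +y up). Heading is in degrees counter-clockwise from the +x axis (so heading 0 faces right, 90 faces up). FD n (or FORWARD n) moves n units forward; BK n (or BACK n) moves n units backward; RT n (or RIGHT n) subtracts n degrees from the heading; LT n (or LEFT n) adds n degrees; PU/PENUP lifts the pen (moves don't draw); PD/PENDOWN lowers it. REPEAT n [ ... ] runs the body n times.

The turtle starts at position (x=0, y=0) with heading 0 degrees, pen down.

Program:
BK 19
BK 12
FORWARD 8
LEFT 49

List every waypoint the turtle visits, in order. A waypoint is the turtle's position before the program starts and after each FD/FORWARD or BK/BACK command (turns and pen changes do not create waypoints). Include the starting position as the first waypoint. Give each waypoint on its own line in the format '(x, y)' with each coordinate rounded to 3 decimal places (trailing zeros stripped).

Answer: (0, 0)
(-19, 0)
(-31, 0)
(-23, 0)

Derivation:
Executing turtle program step by step:
Start: pos=(0,0), heading=0, pen down
BK 19: (0,0) -> (-19,0) [heading=0, draw]
BK 12: (-19,0) -> (-31,0) [heading=0, draw]
FD 8: (-31,0) -> (-23,0) [heading=0, draw]
LT 49: heading 0 -> 49
Final: pos=(-23,0), heading=49, 3 segment(s) drawn
Waypoints (4 total):
(0, 0)
(-19, 0)
(-31, 0)
(-23, 0)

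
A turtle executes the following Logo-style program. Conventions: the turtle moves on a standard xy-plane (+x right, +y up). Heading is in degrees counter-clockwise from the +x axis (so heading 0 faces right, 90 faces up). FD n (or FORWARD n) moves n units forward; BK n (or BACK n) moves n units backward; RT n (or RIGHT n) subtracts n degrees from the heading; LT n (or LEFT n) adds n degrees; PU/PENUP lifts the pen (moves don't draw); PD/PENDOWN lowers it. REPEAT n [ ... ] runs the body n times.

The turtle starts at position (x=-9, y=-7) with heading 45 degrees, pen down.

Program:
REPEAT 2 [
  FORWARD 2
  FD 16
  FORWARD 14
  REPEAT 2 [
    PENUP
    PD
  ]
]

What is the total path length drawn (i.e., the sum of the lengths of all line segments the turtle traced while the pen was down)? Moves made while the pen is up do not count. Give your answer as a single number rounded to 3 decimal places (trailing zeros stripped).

Answer: 64

Derivation:
Executing turtle program step by step:
Start: pos=(-9,-7), heading=45, pen down
REPEAT 2 [
  -- iteration 1/2 --
  FD 2: (-9,-7) -> (-7.586,-5.586) [heading=45, draw]
  FD 16: (-7.586,-5.586) -> (3.728,5.728) [heading=45, draw]
  FD 14: (3.728,5.728) -> (13.627,15.627) [heading=45, draw]
  REPEAT 2 [
    -- iteration 1/2 --
    PU: pen up
    PD: pen down
    -- iteration 2/2 --
    PU: pen up
    PD: pen down
  ]
  -- iteration 2/2 --
  FD 2: (13.627,15.627) -> (15.042,17.042) [heading=45, draw]
  FD 16: (15.042,17.042) -> (26.355,28.355) [heading=45, draw]
  FD 14: (26.355,28.355) -> (36.255,38.255) [heading=45, draw]
  REPEAT 2 [
    -- iteration 1/2 --
    PU: pen up
    PD: pen down
    -- iteration 2/2 --
    PU: pen up
    PD: pen down
  ]
]
Final: pos=(36.255,38.255), heading=45, 6 segment(s) drawn

Segment lengths:
  seg 1: (-9,-7) -> (-7.586,-5.586), length = 2
  seg 2: (-7.586,-5.586) -> (3.728,5.728), length = 16
  seg 3: (3.728,5.728) -> (13.627,15.627), length = 14
  seg 4: (13.627,15.627) -> (15.042,17.042), length = 2
  seg 5: (15.042,17.042) -> (26.355,28.355), length = 16
  seg 6: (26.355,28.355) -> (36.255,38.255), length = 14
Total = 64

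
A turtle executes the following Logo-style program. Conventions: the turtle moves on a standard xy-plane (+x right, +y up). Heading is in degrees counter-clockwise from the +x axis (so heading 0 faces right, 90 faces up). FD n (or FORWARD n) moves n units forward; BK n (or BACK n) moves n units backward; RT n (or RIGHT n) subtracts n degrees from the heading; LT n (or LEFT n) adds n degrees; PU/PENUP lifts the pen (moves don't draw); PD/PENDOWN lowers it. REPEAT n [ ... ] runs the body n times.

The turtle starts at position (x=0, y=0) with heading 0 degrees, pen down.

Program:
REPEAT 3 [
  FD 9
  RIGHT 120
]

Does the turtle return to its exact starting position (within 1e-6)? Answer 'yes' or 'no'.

Executing turtle program step by step:
Start: pos=(0,0), heading=0, pen down
REPEAT 3 [
  -- iteration 1/3 --
  FD 9: (0,0) -> (9,0) [heading=0, draw]
  RT 120: heading 0 -> 240
  -- iteration 2/3 --
  FD 9: (9,0) -> (4.5,-7.794) [heading=240, draw]
  RT 120: heading 240 -> 120
  -- iteration 3/3 --
  FD 9: (4.5,-7.794) -> (0,0) [heading=120, draw]
  RT 120: heading 120 -> 0
]
Final: pos=(0,0), heading=0, 3 segment(s) drawn

Start position: (0, 0)
Final position: (0, 0)
Distance = 0; < 1e-6 -> CLOSED

Answer: yes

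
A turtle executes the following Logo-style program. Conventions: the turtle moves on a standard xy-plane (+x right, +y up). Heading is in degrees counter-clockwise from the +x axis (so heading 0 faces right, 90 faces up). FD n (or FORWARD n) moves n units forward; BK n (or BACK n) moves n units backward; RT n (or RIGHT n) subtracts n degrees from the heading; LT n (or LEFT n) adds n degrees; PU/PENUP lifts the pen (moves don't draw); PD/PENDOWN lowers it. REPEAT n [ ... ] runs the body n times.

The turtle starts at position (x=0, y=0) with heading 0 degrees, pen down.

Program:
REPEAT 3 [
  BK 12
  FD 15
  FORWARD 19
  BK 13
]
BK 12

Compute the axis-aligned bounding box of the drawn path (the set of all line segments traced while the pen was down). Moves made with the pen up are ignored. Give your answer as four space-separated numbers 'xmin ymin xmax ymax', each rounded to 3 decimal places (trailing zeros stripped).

Answer: -12 0 40 0

Derivation:
Executing turtle program step by step:
Start: pos=(0,0), heading=0, pen down
REPEAT 3 [
  -- iteration 1/3 --
  BK 12: (0,0) -> (-12,0) [heading=0, draw]
  FD 15: (-12,0) -> (3,0) [heading=0, draw]
  FD 19: (3,0) -> (22,0) [heading=0, draw]
  BK 13: (22,0) -> (9,0) [heading=0, draw]
  -- iteration 2/3 --
  BK 12: (9,0) -> (-3,0) [heading=0, draw]
  FD 15: (-3,0) -> (12,0) [heading=0, draw]
  FD 19: (12,0) -> (31,0) [heading=0, draw]
  BK 13: (31,0) -> (18,0) [heading=0, draw]
  -- iteration 3/3 --
  BK 12: (18,0) -> (6,0) [heading=0, draw]
  FD 15: (6,0) -> (21,0) [heading=0, draw]
  FD 19: (21,0) -> (40,0) [heading=0, draw]
  BK 13: (40,0) -> (27,0) [heading=0, draw]
]
BK 12: (27,0) -> (15,0) [heading=0, draw]
Final: pos=(15,0), heading=0, 13 segment(s) drawn

Segment endpoints: x in {-12, -3, 0, 3, 6, 9, 12, 15, 18, 21, 22, 27, 31, 40}, y in {0}
xmin=-12, ymin=0, xmax=40, ymax=0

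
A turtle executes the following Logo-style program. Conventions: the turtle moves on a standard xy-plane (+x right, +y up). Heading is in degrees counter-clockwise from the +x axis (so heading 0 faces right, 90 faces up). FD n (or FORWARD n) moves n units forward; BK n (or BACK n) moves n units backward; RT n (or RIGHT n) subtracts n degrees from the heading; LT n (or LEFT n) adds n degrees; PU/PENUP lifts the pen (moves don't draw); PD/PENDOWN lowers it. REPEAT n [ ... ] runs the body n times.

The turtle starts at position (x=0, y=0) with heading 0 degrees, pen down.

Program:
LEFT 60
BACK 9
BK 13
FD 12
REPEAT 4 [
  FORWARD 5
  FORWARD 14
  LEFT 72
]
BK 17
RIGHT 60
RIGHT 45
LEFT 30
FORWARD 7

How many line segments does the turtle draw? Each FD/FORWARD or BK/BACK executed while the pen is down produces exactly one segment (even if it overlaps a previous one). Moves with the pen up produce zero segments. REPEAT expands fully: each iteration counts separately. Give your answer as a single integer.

Answer: 13

Derivation:
Executing turtle program step by step:
Start: pos=(0,0), heading=0, pen down
LT 60: heading 0 -> 60
BK 9: (0,0) -> (-4.5,-7.794) [heading=60, draw]
BK 13: (-4.5,-7.794) -> (-11,-19.053) [heading=60, draw]
FD 12: (-11,-19.053) -> (-5,-8.66) [heading=60, draw]
REPEAT 4 [
  -- iteration 1/4 --
  FD 5: (-5,-8.66) -> (-2.5,-4.33) [heading=60, draw]
  FD 14: (-2.5,-4.33) -> (4.5,7.794) [heading=60, draw]
  LT 72: heading 60 -> 132
  -- iteration 2/4 --
  FD 5: (4.5,7.794) -> (1.154,11.51) [heading=132, draw]
  FD 14: (1.154,11.51) -> (-8.213,21.914) [heading=132, draw]
  LT 72: heading 132 -> 204
  -- iteration 3/4 --
  FD 5: (-8.213,21.914) -> (-12.781,19.88) [heading=204, draw]
  FD 14: (-12.781,19.88) -> (-25.571,14.186) [heading=204, draw]
  LT 72: heading 204 -> 276
  -- iteration 4/4 --
  FD 5: (-25.571,14.186) -> (-25.048,9.213) [heading=276, draw]
  FD 14: (-25.048,9.213) -> (-23.585,-4.71) [heading=276, draw]
  LT 72: heading 276 -> 348
]
BK 17: (-23.585,-4.71) -> (-40.213,-1.175) [heading=348, draw]
RT 60: heading 348 -> 288
RT 45: heading 288 -> 243
LT 30: heading 243 -> 273
FD 7: (-40.213,-1.175) -> (-39.847,-8.166) [heading=273, draw]
Final: pos=(-39.847,-8.166), heading=273, 13 segment(s) drawn
Segments drawn: 13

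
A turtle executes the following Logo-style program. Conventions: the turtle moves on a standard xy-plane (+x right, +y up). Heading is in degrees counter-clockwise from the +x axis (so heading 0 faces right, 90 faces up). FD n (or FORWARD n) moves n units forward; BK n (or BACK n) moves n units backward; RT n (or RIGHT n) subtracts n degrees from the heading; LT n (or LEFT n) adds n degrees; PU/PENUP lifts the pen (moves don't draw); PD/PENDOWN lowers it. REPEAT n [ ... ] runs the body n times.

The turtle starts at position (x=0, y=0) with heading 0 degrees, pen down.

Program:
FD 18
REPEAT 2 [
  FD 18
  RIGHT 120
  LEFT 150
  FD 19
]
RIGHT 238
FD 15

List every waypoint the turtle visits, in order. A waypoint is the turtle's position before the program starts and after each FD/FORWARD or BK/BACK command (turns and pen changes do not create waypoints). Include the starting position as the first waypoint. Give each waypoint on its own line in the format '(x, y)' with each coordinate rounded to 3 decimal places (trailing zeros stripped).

Answer: (0, 0)
(18, 0)
(36, 0)
(52.454, 9.5)
(68.043, 18.5)
(77.543, 34.954)
(62.552, 34.431)

Derivation:
Executing turtle program step by step:
Start: pos=(0,0), heading=0, pen down
FD 18: (0,0) -> (18,0) [heading=0, draw]
REPEAT 2 [
  -- iteration 1/2 --
  FD 18: (18,0) -> (36,0) [heading=0, draw]
  RT 120: heading 0 -> 240
  LT 150: heading 240 -> 30
  FD 19: (36,0) -> (52.454,9.5) [heading=30, draw]
  -- iteration 2/2 --
  FD 18: (52.454,9.5) -> (68.043,18.5) [heading=30, draw]
  RT 120: heading 30 -> 270
  LT 150: heading 270 -> 60
  FD 19: (68.043,18.5) -> (77.543,34.954) [heading=60, draw]
]
RT 238: heading 60 -> 182
FD 15: (77.543,34.954) -> (62.552,34.431) [heading=182, draw]
Final: pos=(62.552,34.431), heading=182, 6 segment(s) drawn
Waypoints (7 total):
(0, 0)
(18, 0)
(36, 0)
(52.454, 9.5)
(68.043, 18.5)
(77.543, 34.954)
(62.552, 34.431)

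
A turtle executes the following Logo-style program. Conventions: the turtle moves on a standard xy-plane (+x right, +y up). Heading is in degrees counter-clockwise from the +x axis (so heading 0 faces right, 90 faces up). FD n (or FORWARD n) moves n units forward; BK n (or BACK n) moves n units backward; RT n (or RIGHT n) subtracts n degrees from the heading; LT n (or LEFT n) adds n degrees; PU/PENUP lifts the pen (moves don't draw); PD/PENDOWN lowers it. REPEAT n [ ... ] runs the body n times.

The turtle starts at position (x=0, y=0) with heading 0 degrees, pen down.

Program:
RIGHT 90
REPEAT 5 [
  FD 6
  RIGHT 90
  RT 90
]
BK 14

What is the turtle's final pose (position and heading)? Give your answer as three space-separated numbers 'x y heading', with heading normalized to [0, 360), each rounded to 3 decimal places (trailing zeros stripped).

Answer: 0 -20 90

Derivation:
Executing turtle program step by step:
Start: pos=(0,0), heading=0, pen down
RT 90: heading 0 -> 270
REPEAT 5 [
  -- iteration 1/5 --
  FD 6: (0,0) -> (0,-6) [heading=270, draw]
  RT 90: heading 270 -> 180
  RT 90: heading 180 -> 90
  -- iteration 2/5 --
  FD 6: (0,-6) -> (0,0) [heading=90, draw]
  RT 90: heading 90 -> 0
  RT 90: heading 0 -> 270
  -- iteration 3/5 --
  FD 6: (0,0) -> (0,-6) [heading=270, draw]
  RT 90: heading 270 -> 180
  RT 90: heading 180 -> 90
  -- iteration 4/5 --
  FD 6: (0,-6) -> (0,0) [heading=90, draw]
  RT 90: heading 90 -> 0
  RT 90: heading 0 -> 270
  -- iteration 5/5 --
  FD 6: (0,0) -> (0,-6) [heading=270, draw]
  RT 90: heading 270 -> 180
  RT 90: heading 180 -> 90
]
BK 14: (0,-6) -> (0,-20) [heading=90, draw]
Final: pos=(0,-20), heading=90, 6 segment(s) drawn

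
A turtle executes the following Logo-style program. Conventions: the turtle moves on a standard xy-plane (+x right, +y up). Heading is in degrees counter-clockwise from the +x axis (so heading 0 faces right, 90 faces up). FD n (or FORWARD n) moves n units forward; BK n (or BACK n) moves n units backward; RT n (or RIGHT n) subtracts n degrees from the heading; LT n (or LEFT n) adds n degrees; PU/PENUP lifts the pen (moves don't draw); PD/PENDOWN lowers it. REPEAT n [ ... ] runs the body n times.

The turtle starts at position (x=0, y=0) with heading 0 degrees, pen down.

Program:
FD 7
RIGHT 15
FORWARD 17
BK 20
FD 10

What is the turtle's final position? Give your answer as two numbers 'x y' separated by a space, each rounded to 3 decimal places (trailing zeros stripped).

Answer: 13.761 -1.812

Derivation:
Executing turtle program step by step:
Start: pos=(0,0), heading=0, pen down
FD 7: (0,0) -> (7,0) [heading=0, draw]
RT 15: heading 0 -> 345
FD 17: (7,0) -> (23.421,-4.4) [heading=345, draw]
BK 20: (23.421,-4.4) -> (4.102,0.776) [heading=345, draw]
FD 10: (4.102,0.776) -> (13.761,-1.812) [heading=345, draw]
Final: pos=(13.761,-1.812), heading=345, 4 segment(s) drawn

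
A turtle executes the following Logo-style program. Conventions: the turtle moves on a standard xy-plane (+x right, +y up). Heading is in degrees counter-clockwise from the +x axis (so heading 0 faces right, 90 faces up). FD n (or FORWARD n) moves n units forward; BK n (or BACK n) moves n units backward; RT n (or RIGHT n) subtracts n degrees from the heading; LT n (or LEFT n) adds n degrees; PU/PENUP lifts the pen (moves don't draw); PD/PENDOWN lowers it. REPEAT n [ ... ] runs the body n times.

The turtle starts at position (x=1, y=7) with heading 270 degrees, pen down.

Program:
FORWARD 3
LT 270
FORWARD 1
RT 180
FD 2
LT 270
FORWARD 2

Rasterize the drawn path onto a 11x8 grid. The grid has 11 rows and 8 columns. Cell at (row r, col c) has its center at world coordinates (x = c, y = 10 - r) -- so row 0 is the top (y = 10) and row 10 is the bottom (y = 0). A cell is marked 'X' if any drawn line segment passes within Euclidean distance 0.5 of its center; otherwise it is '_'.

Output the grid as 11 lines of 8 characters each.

Segment 0: (1,7) -> (1,4)
Segment 1: (1,4) -> (-0,4)
Segment 2: (-0,4) -> (2,4)
Segment 3: (2,4) -> (2,2)

Answer: ________
________
________
_X______
_X______
_X______
XXX_____
__X_____
__X_____
________
________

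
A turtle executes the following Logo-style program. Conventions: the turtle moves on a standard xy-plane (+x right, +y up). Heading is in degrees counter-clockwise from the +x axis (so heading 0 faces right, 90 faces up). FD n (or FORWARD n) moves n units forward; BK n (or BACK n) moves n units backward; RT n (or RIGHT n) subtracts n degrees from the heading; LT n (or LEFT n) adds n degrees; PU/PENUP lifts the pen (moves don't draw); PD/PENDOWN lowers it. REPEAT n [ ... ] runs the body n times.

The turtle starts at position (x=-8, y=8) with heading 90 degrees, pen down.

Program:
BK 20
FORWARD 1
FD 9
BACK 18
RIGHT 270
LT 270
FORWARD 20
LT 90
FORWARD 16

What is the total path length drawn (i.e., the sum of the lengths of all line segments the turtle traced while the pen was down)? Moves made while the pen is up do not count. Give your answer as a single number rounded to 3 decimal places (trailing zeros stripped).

Answer: 84

Derivation:
Executing turtle program step by step:
Start: pos=(-8,8), heading=90, pen down
BK 20: (-8,8) -> (-8,-12) [heading=90, draw]
FD 1: (-8,-12) -> (-8,-11) [heading=90, draw]
FD 9: (-8,-11) -> (-8,-2) [heading=90, draw]
BK 18: (-8,-2) -> (-8,-20) [heading=90, draw]
RT 270: heading 90 -> 180
LT 270: heading 180 -> 90
FD 20: (-8,-20) -> (-8,0) [heading=90, draw]
LT 90: heading 90 -> 180
FD 16: (-8,0) -> (-24,0) [heading=180, draw]
Final: pos=(-24,0), heading=180, 6 segment(s) drawn

Segment lengths:
  seg 1: (-8,8) -> (-8,-12), length = 20
  seg 2: (-8,-12) -> (-8,-11), length = 1
  seg 3: (-8,-11) -> (-8,-2), length = 9
  seg 4: (-8,-2) -> (-8,-20), length = 18
  seg 5: (-8,-20) -> (-8,0), length = 20
  seg 6: (-8,0) -> (-24,0), length = 16
Total = 84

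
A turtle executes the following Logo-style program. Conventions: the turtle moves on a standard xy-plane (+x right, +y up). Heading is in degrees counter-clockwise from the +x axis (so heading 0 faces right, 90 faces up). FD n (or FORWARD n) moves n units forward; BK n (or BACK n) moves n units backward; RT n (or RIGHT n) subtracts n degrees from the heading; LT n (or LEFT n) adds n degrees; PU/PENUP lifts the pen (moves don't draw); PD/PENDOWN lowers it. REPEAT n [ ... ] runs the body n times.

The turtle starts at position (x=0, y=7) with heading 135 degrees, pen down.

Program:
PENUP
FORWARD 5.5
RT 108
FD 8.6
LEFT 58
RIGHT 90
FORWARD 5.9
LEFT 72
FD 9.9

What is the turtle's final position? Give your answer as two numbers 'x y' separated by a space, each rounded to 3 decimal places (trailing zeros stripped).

Executing turtle program step by step:
Start: pos=(0,7), heading=135, pen down
PU: pen up
FD 5.5: (0,7) -> (-3.889,10.889) [heading=135, move]
RT 108: heading 135 -> 27
FD 8.6: (-3.889,10.889) -> (3.774,14.793) [heading=27, move]
LT 58: heading 27 -> 85
RT 90: heading 85 -> 355
FD 5.9: (3.774,14.793) -> (9.651,14.279) [heading=355, move]
LT 72: heading 355 -> 67
FD 9.9: (9.651,14.279) -> (13.519,23.392) [heading=67, move]
Final: pos=(13.519,23.392), heading=67, 0 segment(s) drawn

Answer: 13.519 23.392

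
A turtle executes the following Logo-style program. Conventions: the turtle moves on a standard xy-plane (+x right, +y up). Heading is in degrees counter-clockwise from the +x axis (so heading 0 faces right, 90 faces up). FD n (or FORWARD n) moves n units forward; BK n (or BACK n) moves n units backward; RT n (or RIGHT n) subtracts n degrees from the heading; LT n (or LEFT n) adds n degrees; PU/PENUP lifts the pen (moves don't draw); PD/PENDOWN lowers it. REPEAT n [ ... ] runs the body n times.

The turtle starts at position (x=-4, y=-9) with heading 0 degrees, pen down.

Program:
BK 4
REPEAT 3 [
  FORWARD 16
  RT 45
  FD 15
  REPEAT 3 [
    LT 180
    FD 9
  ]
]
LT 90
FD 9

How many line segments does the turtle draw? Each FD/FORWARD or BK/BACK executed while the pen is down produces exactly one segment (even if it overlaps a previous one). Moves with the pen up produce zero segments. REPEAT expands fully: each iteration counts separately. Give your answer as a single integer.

Answer: 17

Derivation:
Executing turtle program step by step:
Start: pos=(-4,-9), heading=0, pen down
BK 4: (-4,-9) -> (-8,-9) [heading=0, draw]
REPEAT 3 [
  -- iteration 1/3 --
  FD 16: (-8,-9) -> (8,-9) [heading=0, draw]
  RT 45: heading 0 -> 315
  FD 15: (8,-9) -> (18.607,-19.607) [heading=315, draw]
  REPEAT 3 [
    -- iteration 1/3 --
    LT 180: heading 315 -> 135
    FD 9: (18.607,-19.607) -> (12.243,-13.243) [heading=135, draw]
    -- iteration 2/3 --
    LT 180: heading 135 -> 315
    FD 9: (12.243,-13.243) -> (18.607,-19.607) [heading=315, draw]
    -- iteration 3/3 --
    LT 180: heading 315 -> 135
    FD 9: (18.607,-19.607) -> (12.243,-13.243) [heading=135, draw]
  ]
  -- iteration 2/3 --
  FD 16: (12.243,-13.243) -> (0.929,-1.929) [heading=135, draw]
  RT 45: heading 135 -> 90
  FD 15: (0.929,-1.929) -> (0.929,13.071) [heading=90, draw]
  REPEAT 3 [
    -- iteration 1/3 --
    LT 180: heading 90 -> 270
    FD 9: (0.929,13.071) -> (0.929,4.071) [heading=270, draw]
    -- iteration 2/3 --
    LT 180: heading 270 -> 90
    FD 9: (0.929,4.071) -> (0.929,13.071) [heading=90, draw]
    -- iteration 3/3 --
    LT 180: heading 90 -> 270
    FD 9: (0.929,13.071) -> (0.929,4.071) [heading=270, draw]
  ]
  -- iteration 3/3 --
  FD 16: (0.929,4.071) -> (0.929,-11.929) [heading=270, draw]
  RT 45: heading 270 -> 225
  FD 15: (0.929,-11.929) -> (-9.678,-22.536) [heading=225, draw]
  REPEAT 3 [
    -- iteration 1/3 --
    LT 180: heading 225 -> 45
    FD 9: (-9.678,-22.536) -> (-3.314,-16.172) [heading=45, draw]
    -- iteration 2/3 --
    LT 180: heading 45 -> 225
    FD 9: (-3.314,-16.172) -> (-9.678,-22.536) [heading=225, draw]
    -- iteration 3/3 --
    LT 180: heading 225 -> 45
    FD 9: (-9.678,-22.536) -> (-3.314,-16.172) [heading=45, draw]
  ]
]
LT 90: heading 45 -> 135
FD 9: (-3.314,-16.172) -> (-9.678,-9.808) [heading=135, draw]
Final: pos=(-9.678,-9.808), heading=135, 17 segment(s) drawn
Segments drawn: 17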